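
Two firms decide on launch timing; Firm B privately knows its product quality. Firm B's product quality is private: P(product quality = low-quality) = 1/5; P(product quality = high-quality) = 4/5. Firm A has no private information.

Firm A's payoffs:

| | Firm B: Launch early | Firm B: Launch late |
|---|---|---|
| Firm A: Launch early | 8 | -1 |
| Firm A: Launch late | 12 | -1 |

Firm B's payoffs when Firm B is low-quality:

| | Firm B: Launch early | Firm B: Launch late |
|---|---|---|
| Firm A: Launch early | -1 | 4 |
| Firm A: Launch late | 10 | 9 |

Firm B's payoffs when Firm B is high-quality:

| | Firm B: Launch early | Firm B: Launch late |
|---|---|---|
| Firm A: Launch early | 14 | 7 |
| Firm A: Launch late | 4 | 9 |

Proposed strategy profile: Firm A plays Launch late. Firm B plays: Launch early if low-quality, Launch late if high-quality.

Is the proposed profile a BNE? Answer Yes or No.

A profile is a BNE iff every type of every player is best-responding given beliefs about the other side.
Firm A plays Launch late: E[Launch late] = 1/5·(12) + 4/5·(-1) = 8/5; E[Launch early] = 4/5. Best-responding. ✓
Firm B (product quality low-quality), facing Launch late: Launch early gives 10, Launch late gives 9. Proposed Launch early is best. ✓
Firm B (product quality high-quality), facing Launch late: Launch early gives 4, Launch late gives 9. Proposed Launch late is best. ✓

Yes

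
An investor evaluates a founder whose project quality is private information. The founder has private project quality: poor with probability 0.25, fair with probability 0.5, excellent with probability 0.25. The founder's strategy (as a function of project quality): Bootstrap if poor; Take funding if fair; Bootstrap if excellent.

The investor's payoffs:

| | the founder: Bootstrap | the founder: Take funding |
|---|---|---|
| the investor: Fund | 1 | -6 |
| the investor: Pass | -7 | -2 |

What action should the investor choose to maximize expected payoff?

Fund

E[Fund] = 0.25·(1) + 0.5·(-6) + 0.25·(1) = -2.5
E[Pass] = 0.25·(-7) + 0.5·(-2) + 0.25·(-7) = -4.5
Best response: Fund (-2.5 is the largest).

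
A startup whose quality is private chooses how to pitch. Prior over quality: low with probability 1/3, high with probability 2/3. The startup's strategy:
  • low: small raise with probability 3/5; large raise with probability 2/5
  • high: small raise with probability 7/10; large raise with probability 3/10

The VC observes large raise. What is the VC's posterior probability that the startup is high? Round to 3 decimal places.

P(large raise) = (1/3)·(2/5) + (2/3)·(3/10) = 1/3
P(high | large raise) = ((2/3)·(3/10)) / (1/3) = (1/5) / (1/3) = 3/5

0.600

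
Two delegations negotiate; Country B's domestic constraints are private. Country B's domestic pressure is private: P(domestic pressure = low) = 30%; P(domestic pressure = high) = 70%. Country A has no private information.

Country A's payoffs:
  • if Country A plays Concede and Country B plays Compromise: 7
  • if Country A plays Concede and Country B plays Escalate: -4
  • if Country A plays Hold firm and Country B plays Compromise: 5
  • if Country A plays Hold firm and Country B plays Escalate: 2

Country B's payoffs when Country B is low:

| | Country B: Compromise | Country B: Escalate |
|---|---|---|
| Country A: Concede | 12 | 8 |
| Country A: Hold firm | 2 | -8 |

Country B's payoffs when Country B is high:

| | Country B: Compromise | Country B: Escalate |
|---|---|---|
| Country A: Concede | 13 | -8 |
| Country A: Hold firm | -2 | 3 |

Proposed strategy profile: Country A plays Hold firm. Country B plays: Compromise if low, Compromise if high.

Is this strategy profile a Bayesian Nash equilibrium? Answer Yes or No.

No

Country A plays Hold firm: E[Hold firm] = 0.3·(5) + 0.7·(5) = 5; E[Concede] = 7. Not best-responding. ✗
Country B (domestic pressure low), facing Hold firm: Compromise gives 2, Escalate gives -8. Proposed Compromise is best. ✓
Country B (domestic pressure high), facing Hold firm: Compromise gives -2, Escalate gives 3. Proposed Compromise is not best — profitable deviation exists. ✗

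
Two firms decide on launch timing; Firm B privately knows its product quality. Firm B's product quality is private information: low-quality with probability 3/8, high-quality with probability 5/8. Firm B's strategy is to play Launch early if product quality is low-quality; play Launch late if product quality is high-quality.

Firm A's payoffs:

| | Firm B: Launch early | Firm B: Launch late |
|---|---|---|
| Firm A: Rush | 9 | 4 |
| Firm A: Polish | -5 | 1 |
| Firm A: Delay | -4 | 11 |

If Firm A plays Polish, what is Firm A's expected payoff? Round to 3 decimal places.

E[Polish] = 3/8·(-5) + 5/8·1 = (-15/8) + 5/8 = -5/4

-1.250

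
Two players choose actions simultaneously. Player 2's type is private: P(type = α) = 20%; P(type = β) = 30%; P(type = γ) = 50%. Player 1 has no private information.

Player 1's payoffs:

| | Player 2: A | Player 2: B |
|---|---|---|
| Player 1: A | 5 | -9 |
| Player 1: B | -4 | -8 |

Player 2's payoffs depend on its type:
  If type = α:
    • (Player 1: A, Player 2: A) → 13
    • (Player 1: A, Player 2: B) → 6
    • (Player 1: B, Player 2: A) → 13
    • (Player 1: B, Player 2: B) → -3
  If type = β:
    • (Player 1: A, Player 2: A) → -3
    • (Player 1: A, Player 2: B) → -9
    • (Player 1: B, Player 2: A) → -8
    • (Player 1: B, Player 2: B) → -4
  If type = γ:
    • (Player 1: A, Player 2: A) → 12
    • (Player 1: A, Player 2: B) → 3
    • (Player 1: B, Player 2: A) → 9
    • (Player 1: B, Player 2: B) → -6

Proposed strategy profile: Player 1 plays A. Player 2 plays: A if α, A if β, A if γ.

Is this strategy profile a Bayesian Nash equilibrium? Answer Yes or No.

Player 1 plays A: E[A] = 0.2·(5) + 0.3·(5) + 0.5·(5) = 5; E[B] = -4. Best-responding. ✓
Player 2 (type α), facing A: A gives 13, B gives 6. Proposed A is best. ✓
Player 2 (type β), facing A: A gives -3, B gives -9. Proposed A is best. ✓
Player 2 (type γ), facing A: A gives 12, B gives 3. Proposed A is best. ✓

Yes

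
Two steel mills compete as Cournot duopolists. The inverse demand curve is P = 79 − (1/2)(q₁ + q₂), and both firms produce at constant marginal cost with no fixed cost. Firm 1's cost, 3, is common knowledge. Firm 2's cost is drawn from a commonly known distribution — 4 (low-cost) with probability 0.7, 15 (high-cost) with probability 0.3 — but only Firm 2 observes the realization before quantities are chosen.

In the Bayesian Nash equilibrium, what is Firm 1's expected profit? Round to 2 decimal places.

1432.91

Type-c best response for Firm 2: q₂(c) = (79 − c) − q₁/2.
Firm 1 maximizes expected profit; its first-order condition is 79 − q₁ − (1/2)E[q₂] − 3 = 0.
Substituting E[q₂] and solving: E[c₂] = 7.3, so q₁ = (79 − 2·3 + 7.3)/(3/2) = 53.5333.
E[P] = 79 − (1/2)·(q₁ + E[q₂]) = 29.7667; Firm 1's expected profit = (E[P] − 3)·q₁ = (29.7667 − 3)·53.5333 = 1432.91.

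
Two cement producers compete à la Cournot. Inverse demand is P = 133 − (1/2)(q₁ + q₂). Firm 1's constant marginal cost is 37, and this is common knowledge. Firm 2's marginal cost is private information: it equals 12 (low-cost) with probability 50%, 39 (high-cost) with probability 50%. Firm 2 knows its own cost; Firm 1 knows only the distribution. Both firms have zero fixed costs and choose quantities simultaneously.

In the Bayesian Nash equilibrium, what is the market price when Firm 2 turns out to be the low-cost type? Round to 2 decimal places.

Type-c best response for Firm 2: q₂(c) = (133 − c) − q₁/2.
Firm 1 maximizes expected profit; its first-order condition is 133 − q₁ − (1/2)E[q₂] − 37 = 0.
Substituting E[q₂] and solving: E[c₂] = 25.5, so q₁ = (133 − 2·37 + 25.5)/(3/2) = 56.3333.
q₂(low-cost) = 92.8333, so P = 133 − (1/2)·(56.3333 + 92.8333) = 58.4167.

58.42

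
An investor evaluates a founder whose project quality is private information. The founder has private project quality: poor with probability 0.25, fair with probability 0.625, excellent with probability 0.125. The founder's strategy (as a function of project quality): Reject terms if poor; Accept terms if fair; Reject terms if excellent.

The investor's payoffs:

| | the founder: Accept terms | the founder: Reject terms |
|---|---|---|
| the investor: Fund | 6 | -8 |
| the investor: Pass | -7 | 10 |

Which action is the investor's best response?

Fund

E[Fund] = 0.25·(-8) + 0.625·(6) + 0.125·(-8) = 0.75
E[Pass] = 0.25·(10) + 0.625·(-7) + 0.125·(10) = -0.625
Best response: Fund (0.75 is the largest).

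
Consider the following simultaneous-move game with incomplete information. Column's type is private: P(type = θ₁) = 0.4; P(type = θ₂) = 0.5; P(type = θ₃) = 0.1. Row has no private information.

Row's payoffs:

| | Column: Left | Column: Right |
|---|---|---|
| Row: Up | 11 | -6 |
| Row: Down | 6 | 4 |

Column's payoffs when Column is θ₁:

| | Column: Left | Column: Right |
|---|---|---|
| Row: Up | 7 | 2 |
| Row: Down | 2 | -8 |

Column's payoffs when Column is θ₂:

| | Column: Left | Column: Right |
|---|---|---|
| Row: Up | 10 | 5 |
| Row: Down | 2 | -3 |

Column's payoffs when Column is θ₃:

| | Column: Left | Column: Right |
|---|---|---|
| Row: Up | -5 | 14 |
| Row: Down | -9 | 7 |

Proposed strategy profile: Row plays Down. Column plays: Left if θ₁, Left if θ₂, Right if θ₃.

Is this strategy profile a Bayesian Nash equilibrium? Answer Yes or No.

No

A profile is a BNE iff every type of every player is best-responding given beliefs about the other side.
Row plays Down: E[Down] = 0.4·(6) + 0.5·(6) + 0.1·(4) = 5.8; E[Up] = 9.3. Not best-responding. ✗
Column (type θ₁), facing Down: Left gives 2, Right gives -8. Proposed Left is best. ✓
Column (type θ₂), facing Down: Left gives 2, Right gives -3. Proposed Left is best. ✓
Column (type θ₃), facing Down: Left gives -9, Right gives 7. Proposed Right is best. ✓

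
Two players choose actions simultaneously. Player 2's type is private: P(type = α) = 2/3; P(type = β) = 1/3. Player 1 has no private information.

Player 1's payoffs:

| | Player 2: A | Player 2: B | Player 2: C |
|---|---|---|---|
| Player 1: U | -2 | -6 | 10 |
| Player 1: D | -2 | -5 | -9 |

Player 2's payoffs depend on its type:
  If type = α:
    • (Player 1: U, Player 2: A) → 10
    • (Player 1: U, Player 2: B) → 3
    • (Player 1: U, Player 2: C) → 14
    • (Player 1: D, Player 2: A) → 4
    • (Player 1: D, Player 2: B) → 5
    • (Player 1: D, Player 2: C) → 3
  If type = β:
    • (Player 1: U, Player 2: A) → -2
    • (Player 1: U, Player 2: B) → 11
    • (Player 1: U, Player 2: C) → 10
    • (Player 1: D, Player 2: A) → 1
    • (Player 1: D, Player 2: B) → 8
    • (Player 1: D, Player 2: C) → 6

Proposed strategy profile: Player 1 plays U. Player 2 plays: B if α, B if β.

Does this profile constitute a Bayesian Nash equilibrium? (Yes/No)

No

Player 1 plays U: E[U] = 2/3·(-6) + 1/3·(-6) = -6; E[D] = -5. Not best-responding. ✗
Player 2 (type α), facing U: A gives 10, B gives 3, C gives 14. Proposed B is not best — profitable deviation exists. ✗
Player 2 (type β), facing U: A gives -2, B gives 11, C gives 10. Proposed B is best. ✓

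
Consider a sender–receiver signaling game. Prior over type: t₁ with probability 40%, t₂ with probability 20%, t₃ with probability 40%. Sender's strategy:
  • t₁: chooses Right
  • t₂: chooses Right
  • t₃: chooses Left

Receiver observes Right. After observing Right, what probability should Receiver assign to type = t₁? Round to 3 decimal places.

0.667

P(Right) = 0.4·1 + 0.2·1 + 0.4·0 = 0.6
P(t₁ | Right) = (0.4·1) / 0.6 = 0.4 / 0.6 = 0.666667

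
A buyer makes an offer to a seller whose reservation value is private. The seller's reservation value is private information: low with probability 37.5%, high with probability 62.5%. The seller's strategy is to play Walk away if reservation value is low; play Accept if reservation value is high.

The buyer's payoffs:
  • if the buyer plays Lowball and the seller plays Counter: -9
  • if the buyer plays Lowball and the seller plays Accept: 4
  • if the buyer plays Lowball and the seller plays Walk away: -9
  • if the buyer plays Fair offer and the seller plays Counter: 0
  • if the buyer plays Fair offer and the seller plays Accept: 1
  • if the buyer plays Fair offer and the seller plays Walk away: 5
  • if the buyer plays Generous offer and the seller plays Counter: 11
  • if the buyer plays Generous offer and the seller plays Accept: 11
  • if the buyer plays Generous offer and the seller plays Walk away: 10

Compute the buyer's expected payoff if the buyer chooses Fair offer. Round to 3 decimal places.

2.500

E[Fair offer] = 0.375·5 + 0.625·1 = 1.875 + 0.625 = 2.5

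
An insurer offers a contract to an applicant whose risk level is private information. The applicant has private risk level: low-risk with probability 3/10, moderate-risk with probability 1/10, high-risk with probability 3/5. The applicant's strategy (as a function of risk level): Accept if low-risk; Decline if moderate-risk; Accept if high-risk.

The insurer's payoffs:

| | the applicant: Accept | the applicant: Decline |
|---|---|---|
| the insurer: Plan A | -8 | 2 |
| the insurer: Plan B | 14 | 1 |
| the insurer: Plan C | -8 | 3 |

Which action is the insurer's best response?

Plan B

Compute the insurer's expected payoff for each action, taking the expectation over the applicant's type.
E[Plan A] = 3/10·(-8) + 1/10·(2) + 3/5·(-8) = -7
E[Plan B] = 3/10·(14) + 1/10·(1) + 3/5·(14) = 127/10
E[Plan C] = 3/10·(-8) + 1/10·(3) + 3/5·(-8) = -69/10
Best response: Plan B (127/10 is the largest).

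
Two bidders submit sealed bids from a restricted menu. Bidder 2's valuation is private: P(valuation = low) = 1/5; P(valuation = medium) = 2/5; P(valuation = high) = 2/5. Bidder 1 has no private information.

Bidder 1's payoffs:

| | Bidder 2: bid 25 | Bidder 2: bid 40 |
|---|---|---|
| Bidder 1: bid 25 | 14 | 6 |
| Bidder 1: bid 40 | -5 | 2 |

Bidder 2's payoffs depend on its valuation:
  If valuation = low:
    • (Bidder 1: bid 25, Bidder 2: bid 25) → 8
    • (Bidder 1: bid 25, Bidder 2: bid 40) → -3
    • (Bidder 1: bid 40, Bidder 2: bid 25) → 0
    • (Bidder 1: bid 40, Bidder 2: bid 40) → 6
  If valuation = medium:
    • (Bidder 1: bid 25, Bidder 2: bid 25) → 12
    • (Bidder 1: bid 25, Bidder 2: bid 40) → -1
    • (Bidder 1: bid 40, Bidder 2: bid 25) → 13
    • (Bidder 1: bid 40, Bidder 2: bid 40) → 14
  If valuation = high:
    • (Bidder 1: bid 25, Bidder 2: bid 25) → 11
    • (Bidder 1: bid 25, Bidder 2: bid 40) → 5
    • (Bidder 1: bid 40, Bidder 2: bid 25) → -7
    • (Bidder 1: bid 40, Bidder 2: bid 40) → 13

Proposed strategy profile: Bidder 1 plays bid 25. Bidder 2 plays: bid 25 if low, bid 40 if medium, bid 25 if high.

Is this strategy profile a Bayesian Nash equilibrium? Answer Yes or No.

No

Bidder 1 plays bid 25: E[bid 25] = 1/5·(14) + 2/5·(6) + 2/5·(14) = 54/5; E[bid 40] = -11/5. Best-responding. ✓
Bidder 2 (valuation low), facing bid 25: bid 25 gives 8, bid 40 gives -3. Proposed bid 25 is best. ✓
Bidder 2 (valuation medium), facing bid 25: bid 25 gives 12, bid 40 gives -1. Proposed bid 40 is not best — profitable deviation exists. ✗
Bidder 2 (valuation high), facing bid 25: bid 25 gives 11, bid 40 gives 5. Proposed bid 25 is best. ✓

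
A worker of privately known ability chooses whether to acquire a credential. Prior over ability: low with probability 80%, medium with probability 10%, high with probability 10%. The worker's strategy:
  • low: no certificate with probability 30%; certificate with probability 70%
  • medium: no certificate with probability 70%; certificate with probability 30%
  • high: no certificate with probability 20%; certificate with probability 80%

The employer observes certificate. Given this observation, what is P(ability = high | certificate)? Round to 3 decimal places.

0.119

P(certificate) = 0.8·0.7 + 0.1·0.3 + 0.1·0.8 = 0.67
P(high | certificate) = (0.1·0.8) / 0.67 = 0.08 / 0.67 = 0.119403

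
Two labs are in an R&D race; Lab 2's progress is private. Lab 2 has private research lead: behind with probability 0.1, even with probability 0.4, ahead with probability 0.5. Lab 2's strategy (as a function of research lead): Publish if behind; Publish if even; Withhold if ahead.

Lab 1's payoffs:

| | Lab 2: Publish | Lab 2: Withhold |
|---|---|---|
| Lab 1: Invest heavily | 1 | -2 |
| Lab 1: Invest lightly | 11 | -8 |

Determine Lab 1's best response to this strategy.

Compute Lab 1's expected payoff for each action, taking the expectation over Lab 2's type.
E[Invest heavily] = 0.1·(1) + 0.4·(1) + 0.5·(-2) = -0.5
E[Invest lightly] = 0.1·(11) + 0.4·(11) + 0.5·(-8) = 1.5
Best response: Invest lightly (1.5 is the largest).

Invest lightly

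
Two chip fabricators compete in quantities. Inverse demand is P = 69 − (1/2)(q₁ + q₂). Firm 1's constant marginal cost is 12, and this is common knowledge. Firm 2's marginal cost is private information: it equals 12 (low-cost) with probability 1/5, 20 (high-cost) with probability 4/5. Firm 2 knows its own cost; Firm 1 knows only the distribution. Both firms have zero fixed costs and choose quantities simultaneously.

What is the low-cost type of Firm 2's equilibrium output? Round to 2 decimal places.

35.87

Firm 2 with cost c maximizes (69 − (1/2)(q₁+q₂) − c)·q₂, giving q₂(c) = (69 − c − (1/2)q₁).
E[c₂] = 1/5·12 + 4/5·20 = 18.4
Firm 1's FOC against E[q₂] yields q₁ = (69 − 2·12 + E[c₂])/(3/2) = (69 − 24 + 18.4)/(3/2) = 42.2667.
q₂(low-cost) = (69 − 12 − (1/2)·42.2667) = 35.8667.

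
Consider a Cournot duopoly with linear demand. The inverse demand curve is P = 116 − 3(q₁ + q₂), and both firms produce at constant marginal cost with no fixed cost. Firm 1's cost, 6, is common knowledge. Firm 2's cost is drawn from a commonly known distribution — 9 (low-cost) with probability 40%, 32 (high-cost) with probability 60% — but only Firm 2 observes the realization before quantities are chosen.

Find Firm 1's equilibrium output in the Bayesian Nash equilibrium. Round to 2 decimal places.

14.09

Firm 2 with cost c maximizes (116 − 3(q₁+q₂) − c)·q₂, giving q₂(c) = (116 − c − 3q₁)/6.
E[c₂] = 0.4·9 + 0.6·32 = 22.8
Firm 1's FOC against E[q₂] yields q₁ = (116 − 2·6 + E[c₂])/9 = (116 − 12 + 22.8)/9 = 14.0889.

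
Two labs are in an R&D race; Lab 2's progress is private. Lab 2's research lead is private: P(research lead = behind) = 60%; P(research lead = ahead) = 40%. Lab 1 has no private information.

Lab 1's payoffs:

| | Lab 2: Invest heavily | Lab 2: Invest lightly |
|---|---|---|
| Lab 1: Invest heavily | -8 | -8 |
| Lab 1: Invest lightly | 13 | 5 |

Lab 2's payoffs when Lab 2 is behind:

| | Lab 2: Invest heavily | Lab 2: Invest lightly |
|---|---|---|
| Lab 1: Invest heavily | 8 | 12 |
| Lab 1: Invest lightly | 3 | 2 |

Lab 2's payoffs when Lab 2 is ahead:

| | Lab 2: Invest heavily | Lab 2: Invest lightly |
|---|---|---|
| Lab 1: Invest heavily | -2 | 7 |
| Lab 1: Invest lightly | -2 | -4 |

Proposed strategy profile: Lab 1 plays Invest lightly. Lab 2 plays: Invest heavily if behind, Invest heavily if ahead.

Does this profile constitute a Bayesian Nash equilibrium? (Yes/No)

Lab 1 plays Invest lightly: E[Invest lightly] = 0.6·(13) + 0.4·(13) = 13; E[Invest heavily] = -8. Best-responding. ✓
Lab 2 (research lead behind), facing Invest lightly: Invest heavily gives 3, Invest lightly gives 2. Proposed Invest heavily is best. ✓
Lab 2 (research lead ahead), facing Invest lightly: Invest heavily gives -2, Invest lightly gives -4. Proposed Invest heavily is best. ✓

Yes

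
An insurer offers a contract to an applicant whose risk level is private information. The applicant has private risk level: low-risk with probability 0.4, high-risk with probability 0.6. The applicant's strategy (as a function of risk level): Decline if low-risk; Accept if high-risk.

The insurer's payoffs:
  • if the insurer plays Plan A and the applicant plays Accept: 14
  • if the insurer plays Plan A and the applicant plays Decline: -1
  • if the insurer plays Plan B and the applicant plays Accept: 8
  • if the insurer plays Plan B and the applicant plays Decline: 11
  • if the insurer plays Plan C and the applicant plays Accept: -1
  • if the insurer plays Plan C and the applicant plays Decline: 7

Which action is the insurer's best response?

Plan B

Compute the insurer's expected payoff for each action, taking the expectation over the applicant's type.
E[Plan A] = 0.4·(-1) + 0.6·(14) = 8
E[Plan B] = 0.4·(11) + 0.6·(8) = 9.2
E[Plan C] = 0.4·(7) + 0.6·(-1) = 2.2
Best response: Plan B (9.2 is the largest).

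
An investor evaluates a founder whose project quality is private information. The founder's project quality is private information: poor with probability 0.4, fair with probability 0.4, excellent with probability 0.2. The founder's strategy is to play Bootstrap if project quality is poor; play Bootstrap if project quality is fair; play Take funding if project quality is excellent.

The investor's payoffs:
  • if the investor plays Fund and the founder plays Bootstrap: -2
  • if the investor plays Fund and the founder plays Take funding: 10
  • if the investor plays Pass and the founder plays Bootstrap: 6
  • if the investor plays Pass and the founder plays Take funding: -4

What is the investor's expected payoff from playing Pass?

4

E[Pass] = 0.4·6 + 0.4·6 + 0.2·(-4) = 2.4 + 2.4 + (-0.8) = 4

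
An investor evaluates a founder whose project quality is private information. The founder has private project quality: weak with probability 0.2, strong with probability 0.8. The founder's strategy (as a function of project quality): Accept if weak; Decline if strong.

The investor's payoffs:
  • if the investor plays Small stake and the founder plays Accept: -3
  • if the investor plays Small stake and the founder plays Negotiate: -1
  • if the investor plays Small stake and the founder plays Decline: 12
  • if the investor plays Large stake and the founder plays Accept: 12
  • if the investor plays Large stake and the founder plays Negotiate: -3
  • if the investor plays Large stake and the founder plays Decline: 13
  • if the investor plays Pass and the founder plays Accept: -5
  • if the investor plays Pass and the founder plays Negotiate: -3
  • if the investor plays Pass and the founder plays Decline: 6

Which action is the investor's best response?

Compute the investor's expected payoff for each action, taking the expectation over the founder's type.
E[Small stake] = 0.2·(-3) + 0.8·(12) = 9
E[Large stake] = 0.2·(12) + 0.8·(13) = 12.8
E[Pass] = 0.2·(-5) + 0.8·(6) = 3.8
Best response: Large stake (12.8 is the largest).

Large stake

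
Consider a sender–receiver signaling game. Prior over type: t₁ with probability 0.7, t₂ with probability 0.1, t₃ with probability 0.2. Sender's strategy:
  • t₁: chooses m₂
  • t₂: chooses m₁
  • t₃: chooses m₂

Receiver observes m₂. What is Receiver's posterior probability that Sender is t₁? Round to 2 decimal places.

P(m₂) = 0.7·1 + 0.1·0 + 0.2·1 = 0.9
P(t₁ | m₂) = (0.7·1) / 0.9 = 0.7 / 0.9 = 0.777778

0.78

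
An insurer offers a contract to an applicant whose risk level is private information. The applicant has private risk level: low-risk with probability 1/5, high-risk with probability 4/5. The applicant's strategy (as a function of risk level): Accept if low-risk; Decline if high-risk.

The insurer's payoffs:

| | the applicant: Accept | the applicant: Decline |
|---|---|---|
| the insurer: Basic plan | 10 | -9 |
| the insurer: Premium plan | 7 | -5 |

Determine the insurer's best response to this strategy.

Premium plan

Compute the insurer's expected payoff for each action, taking the expectation over the applicant's type.
E[Basic plan] = 1/5·(10) + 4/5·(-9) = -26/5
E[Premium plan] = 1/5·(7) + 4/5·(-5) = -13/5
Best response: Premium plan (-13/5 is the largest).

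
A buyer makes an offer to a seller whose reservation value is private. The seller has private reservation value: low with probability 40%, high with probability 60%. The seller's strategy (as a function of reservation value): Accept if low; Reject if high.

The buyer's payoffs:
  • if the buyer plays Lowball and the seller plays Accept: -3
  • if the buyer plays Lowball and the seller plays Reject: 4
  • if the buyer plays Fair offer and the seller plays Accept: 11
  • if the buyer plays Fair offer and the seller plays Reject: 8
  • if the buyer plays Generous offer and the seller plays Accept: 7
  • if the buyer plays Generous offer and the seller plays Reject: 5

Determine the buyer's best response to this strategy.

Fair offer

E[Lowball] = 0.4·(-3) + 0.6·(4) = 1.2
E[Fair offer] = 0.4·(11) + 0.6·(8) = 9.2
E[Generous offer] = 0.4·(7) + 0.6·(5) = 5.8
Best response: Fair offer (9.2 is the largest).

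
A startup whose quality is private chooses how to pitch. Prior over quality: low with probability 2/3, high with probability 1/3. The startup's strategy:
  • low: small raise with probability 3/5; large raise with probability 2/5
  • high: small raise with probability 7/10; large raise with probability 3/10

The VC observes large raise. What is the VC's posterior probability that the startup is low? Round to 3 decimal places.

0.727

P(large raise) = (2/3)·(2/5) + (1/3)·(3/10) = 11/30
P(low | large raise) = ((2/3)·(2/5)) / (11/30) = (4/15) / (11/30) = 8/11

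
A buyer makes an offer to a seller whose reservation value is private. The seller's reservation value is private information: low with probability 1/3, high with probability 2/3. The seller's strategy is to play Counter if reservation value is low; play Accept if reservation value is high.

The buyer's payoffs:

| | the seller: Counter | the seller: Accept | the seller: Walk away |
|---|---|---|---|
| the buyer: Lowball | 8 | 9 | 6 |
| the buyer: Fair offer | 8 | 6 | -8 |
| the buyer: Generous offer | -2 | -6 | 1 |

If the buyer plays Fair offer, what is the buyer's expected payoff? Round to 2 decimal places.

6.67

E[Fair offer] = 1/3·8 + 2/3·6 = 8/3 + 4 = 20/3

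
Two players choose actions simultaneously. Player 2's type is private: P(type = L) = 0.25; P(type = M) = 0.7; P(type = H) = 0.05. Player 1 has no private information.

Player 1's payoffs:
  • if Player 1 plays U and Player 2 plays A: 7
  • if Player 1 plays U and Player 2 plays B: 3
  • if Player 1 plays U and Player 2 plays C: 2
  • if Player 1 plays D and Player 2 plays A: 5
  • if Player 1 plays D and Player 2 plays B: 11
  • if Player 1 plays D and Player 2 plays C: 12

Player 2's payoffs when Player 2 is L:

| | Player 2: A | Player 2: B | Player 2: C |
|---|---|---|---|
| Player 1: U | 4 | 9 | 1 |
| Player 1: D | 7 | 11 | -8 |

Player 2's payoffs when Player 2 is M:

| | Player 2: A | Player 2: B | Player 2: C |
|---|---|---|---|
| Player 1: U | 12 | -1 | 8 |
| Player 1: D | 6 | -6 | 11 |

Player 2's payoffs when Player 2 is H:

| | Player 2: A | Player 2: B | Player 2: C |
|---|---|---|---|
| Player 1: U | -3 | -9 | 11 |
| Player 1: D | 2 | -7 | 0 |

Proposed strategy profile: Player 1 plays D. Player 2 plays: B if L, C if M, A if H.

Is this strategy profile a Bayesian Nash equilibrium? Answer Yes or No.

A profile is a BNE iff every type of every player is best-responding given beliefs about the other side.
Player 1 plays D: E[D] = 0.25·(11) + 0.7·(12) + 0.05·(5) = 11.4; E[U] = 2.5. Best-responding. ✓
Player 2 (type L), facing D: A gives 7, B gives 11, C gives -8. Proposed B is best. ✓
Player 2 (type M), facing D: A gives 6, B gives -6, C gives 11. Proposed C is best. ✓
Player 2 (type H), facing D: A gives 2, B gives -7, C gives 0. Proposed A is best. ✓

Yes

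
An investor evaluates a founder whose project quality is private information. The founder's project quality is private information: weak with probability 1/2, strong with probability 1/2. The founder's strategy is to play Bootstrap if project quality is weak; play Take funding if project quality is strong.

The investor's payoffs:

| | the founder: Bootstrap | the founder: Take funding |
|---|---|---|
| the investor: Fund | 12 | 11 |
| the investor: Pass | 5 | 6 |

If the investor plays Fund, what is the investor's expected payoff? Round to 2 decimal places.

E[Fund] = 1/2·12 + 1/2·11 = 6 + 11/2 = 23/2

11.50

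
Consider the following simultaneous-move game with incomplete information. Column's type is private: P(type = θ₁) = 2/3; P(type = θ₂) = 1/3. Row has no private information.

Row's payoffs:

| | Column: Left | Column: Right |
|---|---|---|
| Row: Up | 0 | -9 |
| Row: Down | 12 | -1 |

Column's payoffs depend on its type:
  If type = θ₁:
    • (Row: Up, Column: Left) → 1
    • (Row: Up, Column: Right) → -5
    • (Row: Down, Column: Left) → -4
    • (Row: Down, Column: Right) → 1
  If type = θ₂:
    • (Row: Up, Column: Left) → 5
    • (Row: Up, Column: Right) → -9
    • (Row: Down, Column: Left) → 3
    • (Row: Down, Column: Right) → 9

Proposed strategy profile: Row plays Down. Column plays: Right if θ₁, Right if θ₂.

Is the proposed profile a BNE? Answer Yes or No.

A profile is a BNE iff every type of every player is best-responding given beliefs about the other side.
Row plays Down: E[Down] = 2/3·(-1) + 1/3·(-1) = -1; E[Up] = -9. Best-responding. ✓
Column (type θ₁), facing Down: Left gives -4, Right gives 1. Proposed Right is best. ✓
Column (type θ₂), facing Down: Left gives 3, Right gives 9. Proposed Right is best. ✓

Yes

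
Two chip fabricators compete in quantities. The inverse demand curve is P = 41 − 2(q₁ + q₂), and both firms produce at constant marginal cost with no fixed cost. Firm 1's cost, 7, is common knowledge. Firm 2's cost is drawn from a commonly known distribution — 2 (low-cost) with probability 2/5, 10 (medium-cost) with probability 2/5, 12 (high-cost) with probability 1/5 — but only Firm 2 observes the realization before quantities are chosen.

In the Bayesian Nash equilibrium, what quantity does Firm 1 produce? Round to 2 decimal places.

Type-c best response for Firm 2: q₂(c) = (41 − c)/4 − q₁/2.
Firm 1 maximizes expected profit; its first-order condition is 41 − 4q₁ − 2E[q₂] − 7 = 0.
Substituting E[q₂] and solving: E[c₂] = 7.2, so q₁ = (41 − 2·7 + 7.2)/6 = 5.7.

5.70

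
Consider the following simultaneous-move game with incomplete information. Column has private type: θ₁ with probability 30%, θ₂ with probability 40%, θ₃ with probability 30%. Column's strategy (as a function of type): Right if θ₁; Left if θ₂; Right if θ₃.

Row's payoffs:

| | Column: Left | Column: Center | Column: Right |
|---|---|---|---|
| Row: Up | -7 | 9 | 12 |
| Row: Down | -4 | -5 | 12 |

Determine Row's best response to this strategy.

E[Up] = 0.3·(12) + 0.4·(-7) + 0.3·(12) = 4.4
E[Down] = 0.3·(12) + 0.4·(-4) + 0.3·(12) = 5.6
Best response: Down (5.6 is the largest).

Down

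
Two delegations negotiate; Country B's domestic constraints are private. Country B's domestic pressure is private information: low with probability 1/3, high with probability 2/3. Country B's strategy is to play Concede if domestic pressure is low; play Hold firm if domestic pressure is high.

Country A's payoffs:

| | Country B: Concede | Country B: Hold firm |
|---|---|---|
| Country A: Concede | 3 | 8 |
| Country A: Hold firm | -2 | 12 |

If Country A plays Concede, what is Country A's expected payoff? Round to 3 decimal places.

6.333

E[Concede] = 1/3·3 + 2/3·8 = 1 + 16/3 = 19/3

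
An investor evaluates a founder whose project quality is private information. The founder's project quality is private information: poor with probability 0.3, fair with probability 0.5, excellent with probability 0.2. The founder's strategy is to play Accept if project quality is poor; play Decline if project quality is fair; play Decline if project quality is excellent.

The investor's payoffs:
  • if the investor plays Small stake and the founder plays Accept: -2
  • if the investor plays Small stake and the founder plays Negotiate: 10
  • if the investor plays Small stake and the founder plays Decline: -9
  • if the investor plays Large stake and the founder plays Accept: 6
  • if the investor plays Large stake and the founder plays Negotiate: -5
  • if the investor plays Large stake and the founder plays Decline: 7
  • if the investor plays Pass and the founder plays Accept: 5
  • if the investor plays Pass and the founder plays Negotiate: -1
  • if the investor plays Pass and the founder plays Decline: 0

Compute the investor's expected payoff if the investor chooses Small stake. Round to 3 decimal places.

Take the expectation over the founder's project quality, weighting each type's action by its prior probability.
E[Small stake] = 0.3·(-2) + 0.5·(-9) + 0.2·(-9) = (-0.6) + (-4.5) + (-1.8) = -6.9

-6.900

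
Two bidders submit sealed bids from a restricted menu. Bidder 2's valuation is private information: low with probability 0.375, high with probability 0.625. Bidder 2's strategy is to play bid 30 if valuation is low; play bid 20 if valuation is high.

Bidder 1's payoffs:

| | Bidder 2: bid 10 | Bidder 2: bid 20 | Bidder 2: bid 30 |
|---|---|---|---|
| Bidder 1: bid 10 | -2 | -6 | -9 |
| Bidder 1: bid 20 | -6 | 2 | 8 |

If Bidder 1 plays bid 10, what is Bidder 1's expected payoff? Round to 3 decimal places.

Take the expectation over Bidder 2's valuation, weighting each type's action by its prior probability.
E[bid 10] = 0.375·(-9) + 0.625·(-6) = (-3.375) + (-3.75) = -7.125

-7.125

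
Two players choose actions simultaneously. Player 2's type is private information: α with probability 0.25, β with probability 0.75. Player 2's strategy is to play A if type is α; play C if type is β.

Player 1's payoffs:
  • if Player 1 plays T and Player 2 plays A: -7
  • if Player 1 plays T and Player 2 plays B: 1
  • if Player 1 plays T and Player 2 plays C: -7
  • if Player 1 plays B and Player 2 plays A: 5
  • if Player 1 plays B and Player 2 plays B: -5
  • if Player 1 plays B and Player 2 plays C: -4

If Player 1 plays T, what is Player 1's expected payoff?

-7

Take the expectation over Player 2's type, weighting each type's action by its prior probability.
E[T] = 0.25·(-7) + 0.75·(-7) = (-1.75) + (-5.25) = -7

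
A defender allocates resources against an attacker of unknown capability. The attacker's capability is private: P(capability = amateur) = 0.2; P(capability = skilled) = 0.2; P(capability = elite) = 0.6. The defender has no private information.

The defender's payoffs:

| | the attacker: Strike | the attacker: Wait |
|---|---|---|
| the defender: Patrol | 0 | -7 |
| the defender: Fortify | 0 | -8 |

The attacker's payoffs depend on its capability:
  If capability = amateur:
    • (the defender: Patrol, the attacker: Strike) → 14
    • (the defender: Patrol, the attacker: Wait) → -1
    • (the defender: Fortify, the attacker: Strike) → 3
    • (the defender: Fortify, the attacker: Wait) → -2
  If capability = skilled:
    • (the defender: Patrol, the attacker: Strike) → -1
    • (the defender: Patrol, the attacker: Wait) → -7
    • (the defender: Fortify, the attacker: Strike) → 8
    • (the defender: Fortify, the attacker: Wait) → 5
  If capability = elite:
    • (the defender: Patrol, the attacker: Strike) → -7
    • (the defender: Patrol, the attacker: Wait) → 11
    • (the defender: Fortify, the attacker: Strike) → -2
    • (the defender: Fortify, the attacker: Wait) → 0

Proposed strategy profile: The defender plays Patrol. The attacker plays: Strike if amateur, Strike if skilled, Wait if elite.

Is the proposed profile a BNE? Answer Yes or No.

Yes

A profile is a BNE iff every type of every player is best-responding given beliefs about the other side.
The defender plays Patrol: E[Patrol] = 0.2·(0) + 0.2·(0) + 0.6·(-7) = -4.2; E[Fortify] = -4.8. Best-responding. ✓
The attacker (capability amateur), facing Patrol: Strike gives 14, Wait gives -1. Proposed Strike is best. ✓
The attacker (capability skilled), facing Patrol: Strike gives -1, Wait gives -7. Proposed Strike is best. ✓
The attacker (capability elite), facing Patrol: Strike gives -7, Wait gives 11. Proposed Wait is best. ✓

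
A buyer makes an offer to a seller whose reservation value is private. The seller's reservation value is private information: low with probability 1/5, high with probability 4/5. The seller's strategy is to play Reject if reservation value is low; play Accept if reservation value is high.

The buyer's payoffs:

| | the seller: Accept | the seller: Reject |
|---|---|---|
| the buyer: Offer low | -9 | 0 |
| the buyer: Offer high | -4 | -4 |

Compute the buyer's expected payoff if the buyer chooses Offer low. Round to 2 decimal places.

E[Offer low] = 1/5·0 + 4/5·(-9) = 0 + (-36/5) = -36/5

-7.20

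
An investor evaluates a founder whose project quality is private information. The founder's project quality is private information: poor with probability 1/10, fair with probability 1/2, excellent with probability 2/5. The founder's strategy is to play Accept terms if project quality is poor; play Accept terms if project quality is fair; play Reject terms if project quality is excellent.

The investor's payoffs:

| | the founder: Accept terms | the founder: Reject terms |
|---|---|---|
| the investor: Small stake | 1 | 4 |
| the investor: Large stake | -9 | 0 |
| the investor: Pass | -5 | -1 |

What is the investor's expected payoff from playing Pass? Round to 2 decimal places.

-3.40

E[Pass] = 1/10·(-5) + 1/2·(-5) + 2/5·(-1) = (-1/2) + (-5/2) + (-2/5) = -17/5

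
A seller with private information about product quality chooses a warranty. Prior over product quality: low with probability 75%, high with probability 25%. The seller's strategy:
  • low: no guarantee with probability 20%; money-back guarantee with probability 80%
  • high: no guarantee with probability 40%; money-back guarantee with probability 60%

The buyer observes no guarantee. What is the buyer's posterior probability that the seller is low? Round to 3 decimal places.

Apply Bayes' rule using the sender's strategy as the likelihood.
P(no guarantee) = 0.75·0.2 + 0.25·0.4 = 0.25
P(low | no guarantee) = (0.75·0.2) / 0.25 = 0.15 / 0.25 = 0.6

0.600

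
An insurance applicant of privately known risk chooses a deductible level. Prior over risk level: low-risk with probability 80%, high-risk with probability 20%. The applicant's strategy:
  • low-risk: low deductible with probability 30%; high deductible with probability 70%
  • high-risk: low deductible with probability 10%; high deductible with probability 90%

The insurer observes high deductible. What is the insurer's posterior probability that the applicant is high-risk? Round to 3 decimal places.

0.243

P(high deductible) = 0.8·0.7 + 0.2·0.9 = 0.74
P(high-risk | high deductible) = (0.2·0.9) / 0.74 = 0.18 / 0.74 = 0.243243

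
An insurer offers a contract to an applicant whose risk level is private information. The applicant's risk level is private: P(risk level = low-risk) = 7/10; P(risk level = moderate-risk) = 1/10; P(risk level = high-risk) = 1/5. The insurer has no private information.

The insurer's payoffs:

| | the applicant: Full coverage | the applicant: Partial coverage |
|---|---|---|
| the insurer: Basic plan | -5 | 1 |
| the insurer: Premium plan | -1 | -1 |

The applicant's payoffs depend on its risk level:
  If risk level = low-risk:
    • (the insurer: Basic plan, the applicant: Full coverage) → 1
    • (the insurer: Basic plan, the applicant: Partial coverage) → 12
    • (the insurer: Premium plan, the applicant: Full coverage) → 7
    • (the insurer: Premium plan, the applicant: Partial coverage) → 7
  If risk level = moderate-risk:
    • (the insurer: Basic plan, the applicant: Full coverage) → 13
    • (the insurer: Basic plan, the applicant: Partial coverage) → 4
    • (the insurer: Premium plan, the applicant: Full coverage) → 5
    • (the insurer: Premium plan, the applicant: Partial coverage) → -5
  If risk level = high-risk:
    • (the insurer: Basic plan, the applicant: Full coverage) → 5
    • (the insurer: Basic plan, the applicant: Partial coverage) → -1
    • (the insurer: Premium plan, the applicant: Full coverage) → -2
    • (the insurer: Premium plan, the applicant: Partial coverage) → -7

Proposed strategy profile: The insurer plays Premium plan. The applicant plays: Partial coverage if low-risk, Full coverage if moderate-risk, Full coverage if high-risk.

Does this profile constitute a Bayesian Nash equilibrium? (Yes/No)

No

The insurer plays Premium plan: E[Premium plan] = 7/10·(-1) + 1/10·(-1) + 1/5·(-1) = -1; E[Basic plan] = -4/5. Not best-responding. ✗
The applicant (risk level low-risk), facing Premium plan: Full coverage gives 7, Partial coverage gives 7. Proposed Partial coverage is best. ✓
The applicant (risk level moderate-risk), facing Premium plan: Full coverage gives 5, Partial coverage gives -5. Proposed Full coverage is best. ✓
The applicant (risk level high-risk), facing Premium plan: Full coverage gives -2, Partial coverage gives -7. Proposed Full coverage is best. ✓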